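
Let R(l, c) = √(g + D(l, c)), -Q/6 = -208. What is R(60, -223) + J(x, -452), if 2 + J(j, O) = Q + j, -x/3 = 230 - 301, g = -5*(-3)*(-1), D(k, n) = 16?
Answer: 1460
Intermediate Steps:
Q = 1248 (Q = -6*(-208) = 1248)
g = -15 (g = 15*(-1) = -15)
x = 213 (x = -3*(230 - 301) = -3*(-71) = 213)
R(l, c) = 1 (R(l, c) = √(-15 + 16) = √1 = 1)
J(j, O) = 1246 + j (J(j, O) = -2 + (1248 + j) = 1246 + j)
R(60, -223) + J(x, -452) = 1 + (1246 + 213) = 1 + 1459 = 1460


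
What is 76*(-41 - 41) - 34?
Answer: -6266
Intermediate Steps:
76*(-41 - 41) - 34 = 76*(-82) - 34 = -6232 - 34 = -6266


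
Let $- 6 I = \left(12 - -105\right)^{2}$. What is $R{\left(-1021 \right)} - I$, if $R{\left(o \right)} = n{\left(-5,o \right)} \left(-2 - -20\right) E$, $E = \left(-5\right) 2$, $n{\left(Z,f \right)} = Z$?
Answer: $\frac{6363}{2} \approx 3181.5$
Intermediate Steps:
$E = -10$
$I = - \frac{4563}{2}$ ($I = - \frac{\left(12 - -105\right)^{2}}{6} = - \frac{\left(12 + 105\right)^{2}}{6} = - \frac{117^{2}}{6} = \left(- \frac{1}{6}\right) 13689 = - \frac{4563}{2} \approx -2281.5$)
$R{\left(o \right)} = 900$ ($R{\left(o \right)} = - 5 \left(-2 - -20\right) \left(-10\right) = - 5 \left(-2 + 20\right) \left(-10\right) = \left(-5\right) 18 \left(-10\right) = \left(-90\right) \left(-10\right) = 900$)
$R{\left(-1021 \right)} - I = 900 - - \frac{4563}{2} = 900 + \frac{4563}{2} = \frac{6363}{2}$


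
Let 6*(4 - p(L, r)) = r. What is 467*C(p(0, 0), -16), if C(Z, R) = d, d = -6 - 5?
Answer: -5137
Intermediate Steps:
p(L, r) = 4 - r/6
d = -11
C(Z, R) = -11
467*C(p(0, 0), -16) = 467*(-11) = -5137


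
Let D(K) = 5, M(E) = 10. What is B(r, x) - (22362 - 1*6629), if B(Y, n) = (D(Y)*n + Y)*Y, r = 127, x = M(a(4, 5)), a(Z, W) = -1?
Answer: 6746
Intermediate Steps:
x = 10
B(Y, n) = Y*(Y + 5*n) (B(Y, n) = (5*n + Y)*Y = (Y + 5*n)*Y = Y*(Y + 5*n))
B(r, x) - (22362 - 1*6629) = 127*(127 + 5*10) - (22362 - 1*6629) = 127*(127 + 50) - (22362 - 6629) = 127*177 - 1*15733 = 22479 - 15733 = 6746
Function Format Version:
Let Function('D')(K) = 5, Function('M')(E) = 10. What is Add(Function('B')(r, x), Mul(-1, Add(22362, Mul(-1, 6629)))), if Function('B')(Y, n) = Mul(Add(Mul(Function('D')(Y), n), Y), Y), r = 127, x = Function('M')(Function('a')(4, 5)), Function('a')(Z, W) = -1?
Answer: 6746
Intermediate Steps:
x = 10
Function('B')(Y, n) = Mul(Y, Add(Y, Mul(5, n))) (Function('B')(Y, n) = Mul(Add(Mul(5, n), Y), Y) = Mul(Add(Y, Mul(5, n)), Y) = Mul(Y, Add(Y, Mul(5, n))))
Add(Function('B')(r, x), Mul(-1, Add(22362, Mul(-1, 6629)))) = Add(Mul(127, Add(127, Mul(5, 10))), Mul(-1, Add(22362, Mul(-1, 6629)))) = Add(Mul(127, Add(127, 50)), Mul(-1, Add(22362, -6629))) = Add(Mul(127, 177), Mul(-1, 15733)) = Add(22479, -15733) = 6746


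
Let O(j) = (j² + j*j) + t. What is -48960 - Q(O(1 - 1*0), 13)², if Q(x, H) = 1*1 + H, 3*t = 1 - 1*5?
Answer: -49156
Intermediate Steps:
t = -4/3 (t = (1 - 1*5)/3 = (1 - 5)/3 = (⅓)*(-4) = -4/3 ≈ -1.3333)
O(j) = -4/3 + 2*j² (O(j) = (j² + j*j) - 4/3 = (j² + j²) - 4/3 = 2*j² - 4/3 = -4/3 + 2*j²)
Q(x, H) = 1 + H
-48960 - Q(O(1 - 1*0), 13)² = -48960 - (1 + 13)² = -48960 - 1*14² = -48960 - 1*196 = -48960 - 196 = -49156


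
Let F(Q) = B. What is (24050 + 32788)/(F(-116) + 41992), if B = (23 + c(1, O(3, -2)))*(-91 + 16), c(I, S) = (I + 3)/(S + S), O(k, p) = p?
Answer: 28419/20171 ≈ 1.4089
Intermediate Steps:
c(I, S) = (3 + I)/(2*S) (c(I, S) = (3 + I)/((2*S)) = (3 + I)*(1/(2*S)) = (3 + I)/(2*S))
B = -1650 (B = (23 + (1/2)*(3 + 1)/(-2))*(-91 + 16) = (23 + (1/2)*(-1/2)*4)*(-75) = (23 - 1)*(-75) = 22*(-75) = -1650)
F(Q) = -1650
(24050 + 32788)/(F(-116) + 41992) = (24050 + 32788)/(-1650 + 41992) = 56838/40342 = 56838*(1/40342) = 28419/20171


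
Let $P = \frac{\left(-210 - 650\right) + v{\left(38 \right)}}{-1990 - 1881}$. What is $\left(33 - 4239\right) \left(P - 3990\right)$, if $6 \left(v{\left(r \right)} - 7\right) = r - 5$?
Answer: $\frac{64959325155}{3871} \approx 1.6781 \cdot 10^{7}$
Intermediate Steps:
$v{\left(r \right)} = \frac{37}{6} + \frac{r}{6}$ ($v{\left(r \right)} = 7 + \frac{r - 5}{6} = 7 + \frac{-5 + r}{6} = 7 + \left(- \frac{5}{6} + \frac{r}{6}\right) = \frac{37}{6} + \frac{r}{6}$)
$P = \frac{1695}{7742}$ ($P = \frac{\left(-210 - 650\right) + \left(\frac{37}{6} + \frac{1}{6} \cdot 38\right)}{-1990 - 1881} = \frac{-860 + \left(\frac{37}{6} + \frac{19}{3}\right)}{-3871} = \left(-860 + \frac{25}{2}\right) \left(- \frac{1}{3871}\right) = \left(- \frac{1695}{2}\right) \left(- \frac{1}{3871}\right) = \frac{1695}{7742} \approx 0.21894$)
$\left(33 - 4239\right) \left(P - 3990\right) = \left(33 - 4239\right) \left(\frac{1695}{7742} - 3990\right) = \left(-4206\right) \left(- \frac{30888885}{7742}\right) = \frac{64959325155}{3871}$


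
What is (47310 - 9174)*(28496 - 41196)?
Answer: -484327200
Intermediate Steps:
(47310 - 9174)*(28496 - 41196) = 38136*(-12700) = -484327200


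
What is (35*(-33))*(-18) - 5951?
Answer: 14839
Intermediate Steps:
(35*(-33))*(-18) - 5951 = -1155*(-18) - 5951 = 20790 - 5951 = 14839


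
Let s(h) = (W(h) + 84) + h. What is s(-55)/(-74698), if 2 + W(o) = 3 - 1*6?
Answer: -12/37349 ≈ -0.00032129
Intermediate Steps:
W(o) = -5 (W(o) = -2 + (3 - 1*6) = -2 + (3 - 6) = -2 - 3 = -5)
s(h) = 79 + h (s(h) = (-5 + 84) + h = 79 + h)
s(-55)/(-74698) = (79 - 55)/(-74698) = 24*(-1/74698) = -12/37349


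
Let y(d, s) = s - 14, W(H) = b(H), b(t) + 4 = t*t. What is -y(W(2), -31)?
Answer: 45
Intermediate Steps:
b(t) = -4 + t² (b(t) = -4 + t*t = -4 + t²)
W(H) = -4 + H²
y(d, s) = -14 + s
-y(W(2), -31) = -(-14 - 31) = -1*(-45) = 45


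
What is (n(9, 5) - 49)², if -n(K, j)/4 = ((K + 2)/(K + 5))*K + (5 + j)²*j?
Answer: 211440681/49 ≈ 4.3151e+6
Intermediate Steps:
n(K, j) = -4*j*(5 + j)² - 4*K*(2 + K)/(5 + K) (n(K, j) = -4*(((K + 2)/(K + 5))*K + (5 + j)²*j) = -4*(((2 + K)/(5 + K))*K + j*(5 + j)²) = -4*(K*(2 + K)/(5 + K) + j*(5 + j)²) = -4*(j*(5 + j)² + K*(2 + K)/(5 + K)) = -4*j*(5 + j)² - 4*K*(2 + K)/(5 + K))
(n(9, 5) - 49)² = (4*(-1*9² - 2*9 - 5*5*(5 + 5)² - 1*9*5*(5 + 5)²)/(5 + 9) - 49)² = (4*(-1*81 - 18 - 5*5*10² - 1*9*5*10²)/14 - 49)² = (4*(1/14)*(-81 - 18 - 5*5*100 - 1*9*5*100) - 49)² = (4*(1/14)*(-81 - 18 - 2500 - 4500) - 49)² = (4*(1/14)*(-7099) - 49)² = (-14198/7 - 49)² = (-14541/7)² = 211440681/49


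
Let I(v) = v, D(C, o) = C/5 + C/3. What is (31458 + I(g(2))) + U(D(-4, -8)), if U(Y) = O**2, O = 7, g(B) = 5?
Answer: 31512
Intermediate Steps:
D(C, o) = 8*C/15 (D(C, o) = C*(1/5) + C*(1/3) = C/5 + C/3 = 8*C/15)
U(Y) = 49 (U(Y) = 7**2 = 49)
(31458 + I(g(2))) + U(D(-4, -8)) = (31458 + 5) + 49 = 31463 + 49 = 31512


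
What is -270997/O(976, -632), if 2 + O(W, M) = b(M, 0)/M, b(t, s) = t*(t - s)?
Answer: 270997/634 ≈ 427.44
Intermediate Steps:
O(W, M) = -2 + M (O(W, M) = -2 + (M*(M - 1*0))/M = -2 + (M*(M + 0))/M = -2 + (M*M)/M = -2 + M**2/M = -2 + M)
-270997/O(976, -632) = -270997/(-2 - 632) = -270997/(-634) = -270997*(-1/634) = 270997/634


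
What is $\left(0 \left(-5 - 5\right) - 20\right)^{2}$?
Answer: $400$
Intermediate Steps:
$\left(0 \left(-5 - 5\right) - 20\right)^{2} = \left(0 \left(-10\right) - 20\right)^{2} = \left(0 - 20\right)^{2} = \left(-20\right)^{2} = 400$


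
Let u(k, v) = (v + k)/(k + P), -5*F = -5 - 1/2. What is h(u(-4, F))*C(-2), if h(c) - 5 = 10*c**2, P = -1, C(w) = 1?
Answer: 2091/250 ≈ 8.3640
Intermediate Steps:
F = 11/10 (F = -(-5 - 1/2)/5 = -1/5*(-11/2) = 11/10 ≈ 1.1000)
u(k, v) = (k + v)/(-1 + k) (u(k, v) = (v + k)/(k - 1) = (k + v)/(-1 + k))
h(c) = 5 + 10*c**2
h(u(-4, F))*C(-2) = (5 + 10*((-4 + 11/10)/(-1 - 4))**2)*1 = (5 + 10*(-29/10/(-5))**2)*1 = (5 + 10*(-1/5*(-29/10))**2)*1 = (5 + 10*(29/50)**2)*1 = (5 + 10*(841/2500))*1 = (5 + 841/250)*1 = (2091/250)*1 = 2091/250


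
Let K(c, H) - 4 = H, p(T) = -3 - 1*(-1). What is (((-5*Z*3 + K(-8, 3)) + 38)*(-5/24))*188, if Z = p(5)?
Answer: -5875/2 ≈ -2937.5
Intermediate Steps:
p(T) = -2 (p(T) = -3 + 1 = -2)
K(c, H) = 4 + H
Z = -2
(((-5*Z*3 + K(-8, 3)) + 38)*(-5/24))*188 = (((-5*(-2)*3 + (4 + 3)) + 38)*(-5/24))*188 = (((10*3 + 7) + 38)*(-5*1/24))*188 = (((30 + 7) + 38)*(-5/24))*188 = ((37 + 38)*(-5/24))*188 = (75*(-5/24))*188 = -125/8*188 = -5875/2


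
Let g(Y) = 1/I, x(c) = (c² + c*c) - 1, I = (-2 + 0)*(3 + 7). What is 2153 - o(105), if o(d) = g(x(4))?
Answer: 43061/20 ≈ 2153.1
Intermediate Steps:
I = -20 (I = -2*10 = -20)
x(c) = -1 + 2*c² (x(c) = (c² + c²) - 1 = 2*c² - 1 = -1 + 2*c²)
g(Y) = -1/20 (g(Y) = 1/(-20) = -1/20)
o(d) = -1/20
2153 - o(105) = 2153 - 1*(-1/20) = 2153 + 1/20 = 43061/20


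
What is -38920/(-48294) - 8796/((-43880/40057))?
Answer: 2127210253621/264892590 ≈ 8030.5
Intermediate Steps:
-38920/(-48294) - 8796/((-43880/40057)) = -38920*(-1/48294) - 8796/((-43880*1/40057)) = 19460/24147 - 8796/(-43880/40057) = 19460/24147 - 8796*(-40057/43880) = 19460/24147 + 88085343/10970 = 2127210253621/264892590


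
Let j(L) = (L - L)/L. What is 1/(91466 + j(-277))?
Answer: 1/91466 ≈ 1.0933e-5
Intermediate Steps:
j(L) = 0 (j(L) = 0/L = 0)
1/(91466 + j(-277)) = 1/(91466 + 0) = 1/91466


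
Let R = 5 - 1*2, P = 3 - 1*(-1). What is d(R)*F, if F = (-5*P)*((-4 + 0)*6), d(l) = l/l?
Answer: 480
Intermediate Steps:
P = 4 (P = 3 + 1 = 4)
R = 3 (R = 5 - 2 = 3)
d(l) = 1
F = 480 (F = (-5*4)*((-4 + 0)*6) = -(-80)*6 = -20*(-24) = 480)
d(R)*F = 1*480 = 480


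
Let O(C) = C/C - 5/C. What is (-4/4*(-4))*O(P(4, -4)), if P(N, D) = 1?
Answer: -16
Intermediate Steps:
O(C) = 1 - 5/C
(-4/4*(-4))*O(P(4, -4)) = (-4/4*(-4))*((-5 + 1)/1) = (-4*1/4*(-4))*(1*(-4)) = -1*(-4)*(-4) = 4*(-4) = -16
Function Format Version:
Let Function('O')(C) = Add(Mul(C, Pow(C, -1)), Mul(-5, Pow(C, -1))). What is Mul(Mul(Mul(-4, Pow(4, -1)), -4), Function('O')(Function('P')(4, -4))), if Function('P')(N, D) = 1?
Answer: -16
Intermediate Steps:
Function('O')(C) = Add(1, Mul(-5, Pow(C, -1)))
Mul(Mul(Mul(-4, Pow(4, -1)), -4), Function('O')(Function('P')(4, -4))) = Mul(Mul(Mul(-4, Pow(4, -1)), -4), Mul(Pow(1, -1), Add(-5, 1))) = Mul(Mul(Mul(-4, Rational(1, 4)), -4), Mul(1, -4)) = Mul(Mul(-1, -4), -4) = Mul(4, -4) = -16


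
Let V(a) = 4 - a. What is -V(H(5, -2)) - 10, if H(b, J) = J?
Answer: -16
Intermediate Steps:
-V(H(5, -2)) - 10 = -(4 - 1*(-2)) - 10 = -(4 + 2) - 10 = -1*6 - 10 = -6 - 10 = -16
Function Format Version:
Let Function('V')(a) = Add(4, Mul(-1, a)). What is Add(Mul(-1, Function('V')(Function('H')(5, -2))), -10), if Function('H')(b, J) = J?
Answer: -16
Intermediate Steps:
Add(Mul(-1, Function('V')(Function('H')(5, -2))), -10) = Add(Mul(-1, Add(4, Mul(-1, -2))), -10) = Add(Mul(-1, Add(4, 2)), -10) = Add(Mul(-1, 6), -10) = Add(-6, -10) = -16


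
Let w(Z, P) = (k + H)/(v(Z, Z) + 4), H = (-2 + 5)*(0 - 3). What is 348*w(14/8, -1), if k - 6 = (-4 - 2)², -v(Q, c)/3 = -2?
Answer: 5742/5 ≈ 1148.4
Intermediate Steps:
v(Q, c) = 6 (v(Q, c) = -3*(-2) = 6)
k = 42 (k = 6 + (-4 - 2)² = 6 + (-6)² = 6 + 36 = 42)
H = -9 (H = 3*(-3) = -9)
w(Z, P) = 33/10 (w(Z, P) = (42 - 9)/(6 + 4) = 33/10)
348*w(14/8, -1) = 348*(33/10) = 5742/5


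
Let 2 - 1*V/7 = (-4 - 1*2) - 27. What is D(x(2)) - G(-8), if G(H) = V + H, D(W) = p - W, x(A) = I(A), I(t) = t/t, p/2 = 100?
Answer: -38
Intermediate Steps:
p = 200 (p = 2*100 = 200)
I(t) = 1
x(A) = 1
V = 245 (V = 14 - 7*((-4 - 1*2) - 27) = 14 - 7*((-4 - 2) - 27) = 14 - 7*(-6 - 27) = 14 - 7*(-33) = 14 + 231 = 245)
D(W) = 200 - W
G(H) = 245 + H
D(x(2)) - G(-8) = (200 - 1*1) - (245 - 8) = (200 - 1) - 1*237 = 199 - 237 = -38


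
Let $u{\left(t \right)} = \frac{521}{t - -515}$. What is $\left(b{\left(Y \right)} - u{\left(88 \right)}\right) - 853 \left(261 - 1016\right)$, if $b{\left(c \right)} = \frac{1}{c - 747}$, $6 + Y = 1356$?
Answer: $\frac{388340525}{603} \approx 6.4401 \cdot 10^{5}$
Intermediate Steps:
$Y = 1350$ ($Y = -6 + 1356 = 1350$)
$b{\left(c \right)} = \frac{1}{-747 + c}$
$u{\left(t \right)} = \frac{521}{515 + t}$ ($u{\left(t \right)} = \frac{521}{t + 515} = \frac{521}{515 + t}$)
$\left(b{\left(Y \right)} - u{\left(88 \right)}\right) - 853 \left(261 - 1016\right) = \left(\frac{1}{-747 + 1350} - \frac{521}{515 + 88}\right) - 853 \left(261 - 1016\right) = \left(\frac{1}{603} - \frac{521}{603}\right) - 853 \left(-755\right) = \left(\frac{1}{603} - 521 \cdot \frac{1}{603}\right) - -644015 = \left(\frac{1}{603} - \frac{521}{603}\right) + 644015 = - \frac{520}{603} + 644015 = \frac{388340525}{603}$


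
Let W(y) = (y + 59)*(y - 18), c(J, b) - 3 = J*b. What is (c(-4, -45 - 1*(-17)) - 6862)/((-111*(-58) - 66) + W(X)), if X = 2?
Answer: -6747/5396 ≈ -1.2504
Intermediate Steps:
c(J, b) = 3 + J*b
W(y) = (-18 + y)*(59 + y) (W(y) = (59 + y)*(-18 + y) = (-18 + y)*(59 + y))
(c(-4, -45 - 1*(-17)) - 6862)/((-111*(-58) - 66) + W(X)) = ((3 - 4*(-45 - 1*(-17))) - 6862)/((-111*(-58) - 66) + (-1062 + 2² + 41*2)) = ((3 - 4*(-45 + 17)) - 6862)/((6438 - 66) + (-1062 + 4 + 82)) = ((3 - 4*(-28)) - 6862)/(6372 - 976) = ((3 + 112) - 6862)/5396 = (115 - 6862)*(1/5396) = -6747*1/5396 = -6747/5396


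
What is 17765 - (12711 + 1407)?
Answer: 3647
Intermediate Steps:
17765 - (12711 + 1407) = 17765 - 1*14118 = 17765 - 14118 = 3647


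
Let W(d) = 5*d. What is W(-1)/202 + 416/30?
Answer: 41941/3030 ≈ 13.842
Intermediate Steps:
W(-1)/202 + 416/30 = (5*(-1))/202 + 416/30 = -5*1/202 + 416*(1/30) = -5/202 + 208/15 = 41941/3030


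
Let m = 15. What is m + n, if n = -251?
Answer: -236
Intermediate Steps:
m + n = 15 - 251 = -236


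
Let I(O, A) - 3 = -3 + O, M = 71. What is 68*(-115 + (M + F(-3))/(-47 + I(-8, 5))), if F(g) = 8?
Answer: -435472/55 ≈ -7917.7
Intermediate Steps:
I(O, A) = O (I(O, A) = 3 + (-3 + O) = O)
68*(-115 + (M + F(-3))/(-47 + I(-8, 5))) = 68*(-115 + (71 + 8)/(-47 - 8)) = 68*(-115 + 79/(-55)) = 68*(-115 + 79*(-1/55)) = 68*(-115 - 79/55) = 68*(-6404/55) = -435472/55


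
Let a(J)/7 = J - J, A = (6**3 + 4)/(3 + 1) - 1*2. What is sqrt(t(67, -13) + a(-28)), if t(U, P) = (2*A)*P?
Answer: I*sqrt(1378) ≈ 37.121*I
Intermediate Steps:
A = 53 (A = (216 + 4)/4 - 2 = 220*(1/4) - 2 = 55 - 2 = 53)
a(J) = 0 (a(J) = 7*(J - J) = 7*0 = 0)
t(U, P) = 106*P (t(U, P) = (2*53)*P = 106*P)
sqrt(t(67, -13) + a(-28)) = sqrt(106*(-13) + 0) = sqrt(-1378 + 0) = sqrt(-1378) = I*sqrt(1378)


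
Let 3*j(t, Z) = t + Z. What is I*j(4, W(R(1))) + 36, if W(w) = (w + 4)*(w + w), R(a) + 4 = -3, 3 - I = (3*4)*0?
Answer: 82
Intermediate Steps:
I = 3 (I = 3 - 3*4*0 = 3 - 12*0 = 3 - 1*0 = 3 + 0 = 3)
R(a) = -7 (R(a) = -4 - 3 = -7)
W(w) = 2*w*(4 + w) (W(w) = (4 + w)*(2*w) = 2*w*(4 + w))
j(t, Z) = Z/3 + t/3 (j(t, Z) = (t + Z)/3 = (Z + t)/3 = Z/3 + t/3)
I*j(4, W(R(1))) + 36 = 3*((2*(-7)*(4 - 7))/3 + (1/3)*4) + 36 = 3*((2*(-7)*(-3))/3 + 4/3) + 36 = 3*((1/3)*42 + 4/3) + 36 = 3*(14 + 4/3) + 36 = 3*(46/3) + 36 = 46 + 36 = 82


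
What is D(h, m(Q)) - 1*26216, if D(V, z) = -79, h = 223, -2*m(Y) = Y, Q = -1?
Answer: -26295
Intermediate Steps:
m(Y) = -Y/2
D(h, m(Q)) - 1*26216 = -79 - 1*26216 = -79 - 26216 = -26295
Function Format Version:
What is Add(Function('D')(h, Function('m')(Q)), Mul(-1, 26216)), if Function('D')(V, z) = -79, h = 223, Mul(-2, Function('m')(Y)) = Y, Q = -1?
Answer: -26295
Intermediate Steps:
Function('m')(Y) = Mul(Rational(-1, 2), Y)
Add(Function('D')(h, Function('m')(Q)), Mul(-1, 26216)) = Add(-79, Mul(-1, 26216)) = Add(-79, -26216) = -26295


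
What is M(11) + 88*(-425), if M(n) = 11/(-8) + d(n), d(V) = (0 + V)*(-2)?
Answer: -299387/8 ≈ -37423.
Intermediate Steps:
d(V) = -2*V (d(V) = V*(-2) = -2*V)
M(n) = -11/8 - 2*n (M(n) = 11/(-8) - 2*n = 11*(-1/8) - 2*n = -11/8 - 2*n)
M(11) + 88*(-425) = (-11/8 - 2*11) + 88*(-425) = (-11/8 - 22) - 37400 = -187/8 - 37400 = -299387/8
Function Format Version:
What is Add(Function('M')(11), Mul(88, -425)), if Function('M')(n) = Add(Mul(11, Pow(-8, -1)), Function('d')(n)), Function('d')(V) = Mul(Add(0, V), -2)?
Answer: Rational(-299387, 8) ≈ -37423.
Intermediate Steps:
Function('d')(V) = Mul(-2, V) (Function('d')(V) = Mul(V, -2) = Mul(-2, V))
Function('M')(n) = Add(Rational(-11, 8), Mul(-2, n)) (Function('M')(n) = Add(Mul(11, Pow(-8, -1)), Mul(-2, n)) = Add(Mul(11, Rational(-1, 8)), Mul(-2, n)) = Add(Rational(-11, 8), Mul(-2, n)))
Add(Function('M')(11), Mul(88, -425)) = Add(Add(Rational(-11, 8), Mul(-2, 11)), Mul(88, -425)) = Add(Add(Rational(-11, 8), -22), -37400) = Add(Rational(-187, 8), -37400) = Rational(-299387, 8)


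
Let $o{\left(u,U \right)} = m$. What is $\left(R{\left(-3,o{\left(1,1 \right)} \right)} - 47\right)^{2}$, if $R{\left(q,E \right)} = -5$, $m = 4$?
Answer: $2704$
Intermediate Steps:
$o{\left(u,U \right)} = 4$
$\left(R{\left(-3,o{\left(1,1 \right)} \right)} - 47\right)^{2} = \left(-5 - 47\right)^{2} = \left(-52\right)^{2} = 2704$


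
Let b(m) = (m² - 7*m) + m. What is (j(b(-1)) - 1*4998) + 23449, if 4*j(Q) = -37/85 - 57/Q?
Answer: 10977069/595 ≈ 18449.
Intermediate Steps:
b(m) = m² - 6*m
j(Q) = -37/340 - 57/(4*Q) (j(Q) = (-37/85 - 57/Q)/4 = -37/340 - 57/(4*Q))
(j(b(-1)) - 1*4998) + 23449 = ((-4845 - (-37)*(-6 - 1))/(340*((-(-6 - 1)))) - 1*4998) + 23449 = ((-4845 - (-37)*(-7))/(340*((-1*(-7)))) - 4998) + 23449 = ((1/340)*(-4845 - 37*7)/7 - 4998) + 23449 = ((1/340)*(⅐)*(-4845 - 259) - 4998) + 23449 = ((1/340)*(⅐)*(-5104) - 4998) + 23449 = (-1276/595 - 4998) + 23449 = -2975086/595 + 23449 = 10977069/595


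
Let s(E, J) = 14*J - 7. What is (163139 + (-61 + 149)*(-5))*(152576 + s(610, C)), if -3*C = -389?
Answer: 25118176649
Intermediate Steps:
C = 389/3 (C = -1/3*(-389) = 389/3 ≈ 129.67)
s(E, J) = -7 + 14*J
(163139 + (-61 + 149)*(-5))*(152576 + s(610, C)) = (163139 + (-61 + 149)*(-5))*(152576 + (-7 + 14*(389/3))) = (163139 + 88*(-5))*(152576 + (-7 + 5446/3)) = (163139 - 440)*(152576 + 5425/3) = 162699*(463153/3) = 25118176649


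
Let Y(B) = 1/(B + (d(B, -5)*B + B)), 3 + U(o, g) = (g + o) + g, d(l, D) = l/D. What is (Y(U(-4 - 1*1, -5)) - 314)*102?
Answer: -2690437/84 ≈ -32029.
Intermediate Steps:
U(o, g) = -3 + o + 2*g (U(o, g) = -3 + ((g + o) + g) = -3 + (o + 2*g) = -3 + o + 2*g)
Y(B) = 1/(2*B - B**2/5) (Y(B) = 1/(B + ((B/(-5))*B + B)) = 1/(B + ((B*(-1/5))*B + B)) = 1/(B + ((-B/5)*B + B)) = 1/(B + (-B**2/5 + B)) = 1/(B + (B - B**2/5)) = 1/(2*B - B**2/5))
(Y(U(-4 - 1*1, -5)) - 314)*102 = (5/((-3 + (-4 - 1*1) + 2*(-5))*(10 - (-3 + (-4 - 1*1) + 2*(-5)))) - 314)*102 = (5/((-3 + (-4 - 1) - 10)*(10 - (-3 + (-4 - 1) - 10))) - 314)*102 = (5/((-3 - 5 - 10)*(10 - (-3 - 5 - 10))) - 314)*102 = (5/(-18*(10 - 1*(-18))) - 314)*102 = (5*(-1/18)/(10 + 18) - 314)*102 = (5*(-1/18)/28 - 314)*102 = (5*(-1/18)*(1/28) - 314)*102 = (-5/504 - 314)*102 = -158261/504*102 = -2690437/84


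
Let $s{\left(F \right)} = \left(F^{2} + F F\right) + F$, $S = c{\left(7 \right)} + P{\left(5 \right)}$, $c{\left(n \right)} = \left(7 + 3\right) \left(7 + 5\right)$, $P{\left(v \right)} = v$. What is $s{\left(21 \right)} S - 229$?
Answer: $112646$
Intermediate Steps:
$c{\left(n \right)} = 120$ ($c{\left(n \right)} = 10 \cdot 12 = 120$)
$S = 125$ ($S = 120 + 5 = 125$)
$s{\left(F \right)} = F + 2 F^{2}$ ($s{\left(F \right)} = \left(F^{2} + F^{2}\right) + F = 2 F^{2} + F = F + 2 F^{2}$)
$s{\left(21 \right)} S - 229 = 21 \left(1 + 2 \cdot 21\right) 125 - 229 = 21 \left(1 + 42\right) 125 - 229 = 21 \cdot 43 \cdot 125 - 229 = 903 \cdot 125 - 229 = 112875 - 229 = 112646$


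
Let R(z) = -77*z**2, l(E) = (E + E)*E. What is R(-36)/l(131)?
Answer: -49896/17161 ≈ -2.9075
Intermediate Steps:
l(E) = 2*E**2 (l(E) = (2*E)*E = 2*E**2)
R(-36)/l(131) = (-77*(-36)**2)/((2*131**2)) = (-77*1296)/((2*17161)) = -99792/34322 = -99792*1/34322 = -49896/17161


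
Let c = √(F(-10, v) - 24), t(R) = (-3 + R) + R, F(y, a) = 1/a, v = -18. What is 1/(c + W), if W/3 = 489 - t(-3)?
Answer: 26892/40177081 - 3*I*√866/40177081 ≈ 0.00066934 - 2.1974e-6*I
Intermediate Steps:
t(R) = -3 + 2*R
c = I*√866/6 (c = √(1/(-18) - 24) = √(-1/18 - 24) = √(-433/18) = I*√866/6 ≈ 4.9046*I)
W = 1494 (W = 3*(489 - (-3 + 2*(-3))) = 3*(489 - (-3 - 6)) = 3*(489 - 1*(-9)) = 3*(489 + 9) = 3*498 = 1494)
1/(c + W) = 1/(I*√866/6 + 1494) = 1/(1494 + I*√866/6)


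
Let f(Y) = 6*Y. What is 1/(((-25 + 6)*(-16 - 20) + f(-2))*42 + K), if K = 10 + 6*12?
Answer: 1/28306 ≈ 3.5328e-5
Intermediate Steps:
K = 82 (K = 10 + 72 = 82)
1/(((-25 + 6)*(-16 - 20) + f(-2))*42 + K) = 1/(((-25 + 6)*(-16 - 20) + 6*(-2))*42 + 82) = 1/((-19*(-36) - 12)*42 + 82) = 1/((684 - 12)*42 + 82) = 1/(672*42 + 82) = 1/(28224 + 82) = 1/28306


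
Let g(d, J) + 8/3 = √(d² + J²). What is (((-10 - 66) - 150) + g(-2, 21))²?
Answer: 474601/9 - 1372*√445/3 ≈ 43086.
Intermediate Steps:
g(d, J) = -8/3 + √(J² + d²) (g(d, J) = -8/3 + √(d² + J²) = -8/3 + √(J² + d²))
(((-10 - 66) - 150) + g(-2, 21))² = (((-10 - 66) - 150) + (-8/3 + √(21² + (-2)²)))² = ((-76 - 150) + (-8/3 + √(441 + 4)))² = (-226 + (-8/3 + √445))² = (-686/3 + √445)²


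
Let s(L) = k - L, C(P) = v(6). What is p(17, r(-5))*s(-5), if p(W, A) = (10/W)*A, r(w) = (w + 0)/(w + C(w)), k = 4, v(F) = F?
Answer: -450/17 ≈ -26.471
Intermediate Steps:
C(P) = 6
s(L) = 4 - L
r(w) = w/(6 + w) (r(w) = (w + 0)/(w + 6) = w/(6 + w))
p(W, A) = 10*A/W
p(17, r(-5))*s(-5) = (10*(-5/(6 - 5))/17)*(4 - 1*(-5)) = (10*(-5/1)*(1/17))*(4 + 5) = (10*(-5*1)*(1/17))*9 = (10*(-5)*(1/17))*9 = -50/17*9 = -450/17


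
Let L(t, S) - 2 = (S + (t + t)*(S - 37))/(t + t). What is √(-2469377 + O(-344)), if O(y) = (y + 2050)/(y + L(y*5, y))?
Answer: 3*I*√14338435065333/7229 ≈ 1571.4*I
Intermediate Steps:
L(t, S) = 2 + (S + 2*t*(-37 + S))/(2*t) (L(t, S) = 2 + (S + (t + t)*(S - 37))/(t + t) = 2 + (S + (2*t)*(-37 + S))/((2*t)) = 2 + (S + 2*t*(-37 + S))*(1/(2*t)) = 2 + (S + 2*t*(-37 + S))/(2*t))
O(y) = (2050 + y)/(-349/10 + 2*y) (O(y) = (y + 2050)/(y + (-35 + y + y/(2*((y*5))))) = (2050 + y)/(y + (-35 + y + y/(2*((5*y))))) = (2050 + y)/(y + (-35 + y + y*(1/(5*y))/2)) = (2050 + y)/(y + (-35 + y + ⅒)) = (2050 + y)/(y + (-349/10 + y)) = (2050 + y)/(-349/10 + 2*y))
√(-2469377 + O(-344)) = √(-2469377 + 10*(2050 - 344)/(-349 + 20*(-344))) = √(-2469377 + 10*1706/(-349 - 6880)) = √(-2469377 + 10*1706/(-7229)) = √(-2469377 + 10*(-1/7229)*1706) = √(-2469377 - 17060/7229) = √(-17851143393/7229) = 3*I*√14338435065333/7229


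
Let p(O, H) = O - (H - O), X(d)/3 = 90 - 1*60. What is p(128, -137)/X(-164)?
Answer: 131/30 ≈ 4.3667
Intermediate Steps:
X(d) = 90 (X(d) = 3*(90 - 1*60) = 3*(90 - 60) = 3*30 = 90)
p(O, H) = -H + 2*O (p(O, H) = O + (O - H) = -H + 2*O)
p(128, -137)/X(-164) = (-1*(-137) + 2*128)/90 = (137 + 256)*(1/90) = 393*(1/90) = 131/30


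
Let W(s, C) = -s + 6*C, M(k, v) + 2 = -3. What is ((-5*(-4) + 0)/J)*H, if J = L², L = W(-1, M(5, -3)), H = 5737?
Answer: 114740/841 ≈ 136.43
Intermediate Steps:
M(k, v) = -5 (M(k, v) = -2 - 3 = -5)
L = -29 (L = -1*(-1) + 6*(-5) = 1 - 30 = -29)
J = 841 (J = (-29)² = 841)
((-5*(-4) + 0)/J)*H = ((-5*(-4) + 0)/841)*5737 = ((20 + 0)*(1/841))*5737 = (20*(1/841))*5737 = (20/841)*5737 = 114740/841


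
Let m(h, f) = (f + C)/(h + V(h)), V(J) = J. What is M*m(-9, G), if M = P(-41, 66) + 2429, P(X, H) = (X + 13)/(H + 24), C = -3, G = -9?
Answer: 218582/135 ≈ 1619.1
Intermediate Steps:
P(X, H) = (13 + X)/(24 + H)
m(h, f) = (-3 + f)/(2*h) (m(h, f) = (f - 3)/(h + h) = (-3 + f)/((2*h)) = (-3 + f)*(1/(2*h)) = (-3 + f)/(2*h))
M = 109291/45 (M = (13 - 41)/(24 + 66) + 2429 = -28/90 + 2429 = (1/90)*(-28) + 2429 = -14/45 + 2429 = 109291/45 ≈ 2428.7)
M*m(-9, G) = 109291*((½)*(-3 - 9)/(-9))/45 = 109291*((½)*(-⅑)*(-12))/45 = (109291/45)*(⅔) = 218582/135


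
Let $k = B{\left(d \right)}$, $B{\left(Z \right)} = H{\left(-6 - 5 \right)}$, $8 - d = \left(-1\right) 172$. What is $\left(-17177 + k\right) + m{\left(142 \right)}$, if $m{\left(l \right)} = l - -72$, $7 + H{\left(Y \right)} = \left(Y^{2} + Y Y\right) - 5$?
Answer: $-16733$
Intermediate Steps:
$d = 180$ ($d = 8 - \left(-1\right) 172 = 8 - -172 = 8 + 172 = 180$)
$H{\left(Y \right)} = -12 + 2 Y^{2}$ ($H{\left(Y \right)} = -7 - \left(5 - Y^{2} - Y Y\right) = -7 + \left(\left(Y^{2} + Y^{2}\right) - 5\right) = -7 + \left(2 Y^{2} - 5\right) = -7 + \left(-5 + 2 Y^{2}\right) = -12 + 2 Y^{2}$)
$B{\left(Z \right)} = 230$ ($B{\left(Z \right)} = -12 + 2 \left(-6 - 5\right)^{2} = -12 + 2 \left(-11\right)^{2} = -12 + 2 \cdot 121 = -12 + 242 = 230$)
$k = 230$
$m{\left(l \right)} = 72 + l$ ($m{\left(l \right)} = l + 72 = 72 + l$)
$\left(-17177 + k\right) + m{\left(142 \right)} = \left(-17177 + 230\right) + \left(72 + 142\right) = -16947 + 214 = -16733$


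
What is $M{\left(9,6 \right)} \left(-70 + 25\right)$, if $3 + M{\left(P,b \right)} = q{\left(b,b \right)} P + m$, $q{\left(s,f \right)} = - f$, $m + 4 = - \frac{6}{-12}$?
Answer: $\frac{5445}{2} \approx 2722.5$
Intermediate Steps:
$m = - \frac{7}{2}$ ($m = -4 - \frac{6}{-12} = -4 - - \frac{1}{2} = -4 + \frac{1}{2} = - \frac{7}{2} \approx -3.5$)
$M{\left(P,b \right)} = - \frac{13}{2} - P b$ ($M{\left(P,b \right)} = -3 + \left(- b P - \frac{7}{2}\right) = -3 - \left(\frac{7}{2} + P b\right) = - \frac{13}{2} - P b$)
$M{\left(9,6 \right)} \left(-70 + 25\right) = \left(- \frac{13}{2} - 9 \cdot 6\right) \left(-70 + 25\right) = \left(- \frac{13}{2} - 54\right) \left(-45\right) = \left(- \frac{121}{2}\right) \left(-45\right) = \frac{5445}{2}$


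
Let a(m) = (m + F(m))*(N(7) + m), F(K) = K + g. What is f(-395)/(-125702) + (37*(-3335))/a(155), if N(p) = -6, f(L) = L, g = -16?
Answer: -3873423730/1376625453 ≈ -2.8137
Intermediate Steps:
F(K) = -16 + K (F(K) = K - 16 = -16 + K)
a(m) = (-16 + 2*m)*(-6 + m) (a(m) = (m + (-16 + m))*(-6 + m) = (-16 + 2*m)*(-6 + m))
f(-395)/(-125702) + (37*(-3335))/a(155) = -395/(-125702) + (37*(-3335))/(96 - 28*155 + 2*155²) = -395*(-1/125702) - 123395/(96 - 4340 + 2*24025) = 395/125702 - 123395/(96 - 4340 + 48050) = 395/125702 - 123395/43806 = -3873423730/1376625453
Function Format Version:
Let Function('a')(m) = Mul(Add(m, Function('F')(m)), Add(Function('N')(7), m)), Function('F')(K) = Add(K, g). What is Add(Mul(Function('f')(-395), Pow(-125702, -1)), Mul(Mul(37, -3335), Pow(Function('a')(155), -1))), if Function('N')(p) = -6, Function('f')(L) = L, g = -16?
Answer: Rational(-3873423730, 1376625453) ≈ -2.8137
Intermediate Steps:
Function('F')(K) = Add(-16, K) (Function('F')(K) = Add(K, -16) = Add(-16, K))
Function('a')(m) = Mul(Add(-16, Mul(2, m)), Add(-6, m)) (Function('a')(m) = Mul(Add(m, Add(-16, m)), Add(-6, m)) = Mul(Add(-16, Mul(2, m)), Add(-6, m)))
Add(Mul(Function('f')(-395), Pow(-125702, -1)), Mul(Mul(37, -3335), Pow(Function('a')(155), -1))) = Add(Mul(-395, Pow(-125702, -1)), Mul(Mul(37, -3335), Pow(Add(96, Mul(-28, 155), Mul(2, Pow(155, 2))), -1))) = Add(Mul(-395, Rational(-1, 125702)), Mul(-123395, Pow(Add(96, -4340, Mul(2, 24025)), -1))) = Add(Rational(395, 125702), Mul(-123395, Pow(Add(96, -4340, 48050), -1))) = Add(Rational(395, 125702), Mul(-123395, Pow(43806, -1))) = Add(Rational(395, 125702), Mul(-123395, Rational(1, 43806))) = Add(Rational(395, 125702), Rational(-123395, 43806)) = Rational(-3873423730, 1376625453)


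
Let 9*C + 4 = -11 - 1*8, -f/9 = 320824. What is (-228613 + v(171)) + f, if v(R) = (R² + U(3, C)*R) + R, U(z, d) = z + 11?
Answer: -3084223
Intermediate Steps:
f = -2887416 (f = -9*320824 = -2887416)
C = -23/9 (C = -4/9 + (-11 - 1*8)/9 = -4/9 + (-11 - 8)/9 = -4/9 + (⅑)*(-19) = -4/9 - 19/9 = -23/9 ≈ -2.5556)
U(z, d) = 11 + z
v(R) = R² + 15*R (v(R) = (R² + (11 + 3)*R) + R = (R² + 14*R) + R = R² + 15*R)
(-228613 + v(171)) + f = (-228613 + 171*(15 + 171)) - 2887416 = (-228613 + 171*186) - 2887416 = (-228613 + 31806) - 2887416 = -196807 - 2887416 = -3084223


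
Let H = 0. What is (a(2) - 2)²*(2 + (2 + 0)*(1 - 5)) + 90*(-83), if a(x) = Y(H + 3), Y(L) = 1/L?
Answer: -22460/3 ≈ -7486.7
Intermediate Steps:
a(x) = ⅓ (a(x) = 1/(0 + 3) = 1/3 = ⅓)
(a(2) - 2)²*(2 + (2 + 0)*(1 - 5)) + 90*(-83) = (⅓ - 2)²*(2 + (2 + 0)*(1 - 5)) + 90*(-83) = (-5/3)²*(2 + 2*(-4)) - 7470 = 25*(2 - 8)/9 - 7470 = (25/9)*(-6) - 7470 = -50/3 - 7470 = -22460/3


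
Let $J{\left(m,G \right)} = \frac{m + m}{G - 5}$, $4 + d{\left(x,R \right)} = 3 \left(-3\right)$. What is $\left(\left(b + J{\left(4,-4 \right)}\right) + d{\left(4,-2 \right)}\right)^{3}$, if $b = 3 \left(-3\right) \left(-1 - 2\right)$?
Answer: $\frac{1643032}{729} \approx 2253.8$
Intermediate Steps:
$d{\left(x,R \right)} = -13$ ($d{\left(x,R \right)} = -4 + 3 \left(-3\right) = -4 - 9 = -13$)
$J{\left(m,G \right)} = \frac{2 m}{-5 + G}$
$b = 27$ ($b = \left(-9\right) \left(-3\right) = 27$)
$\left(\left(b + J{\left(4,-4 \right)}\right) + d{\left(4,-2 \right)}\right)^{3} = \left(\left(27 + 2 \cdot 4 \frac{1}{-5 - 4}\right) - 13\right)^{3} = \left(\left(27 + 2 \cdot 4 \frac{1}{-9}\right) - 13\right)^{3} = \left(\left(27 + 2 \cdot 4 \left(- \frac{1}{9}\right)\right) - 13\right)^{3} = \left(\left(27 - \frac{8}{9}\right) - 13\right)^{3} = \left(\frac{235}{9} - 13\right)^{3} = \left(\frac{118}{9}\right)^{3} = \frac{1643032}{729}$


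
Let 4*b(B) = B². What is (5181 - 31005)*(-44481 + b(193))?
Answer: 908197800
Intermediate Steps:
b(B) = B²/4
(5181 - 31005)*(-44481 + b(193)) = (5181 - 31005)*(-44481 + (¼)*193²) = -25824*(-44481 + (¼)*37249) = -25824*(-44481 + 37249/4) = -25824*(-140675/4) = 908197800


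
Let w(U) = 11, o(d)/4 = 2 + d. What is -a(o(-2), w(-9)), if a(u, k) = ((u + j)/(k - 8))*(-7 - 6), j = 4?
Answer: 52/3 ≈ 17.333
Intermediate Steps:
o(d) = 8 + 4*d (o(d) = 4*(2 + d) = 8 + 4*d)
a(u, k) = -13*(4 + u)/(-8 + k) (a(u, k) = ((u + 4)/(k - 8))*(-7 - 6) = ((4 + u)/(-8 + k))*(-13) = -13*(4 + u)/(-8 + k))
-a(o(-2), w(-9)) = -13*(-4 - (8 + 4*(-2)))/(-8 + 11) = -13*(-4 - (8 - 8))/3 = -13*(-4 - 1*0)/3 = -13*(-4 + 0)/3 = -13*(-4)/3 = -1*(-52/3) = 52/3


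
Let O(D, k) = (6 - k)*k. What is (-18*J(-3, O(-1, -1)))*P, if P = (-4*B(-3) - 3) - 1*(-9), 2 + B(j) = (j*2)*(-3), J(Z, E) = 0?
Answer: 0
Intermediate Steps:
O(D, k) = k*(6 - k)
B(j) = -2 - 6*j (B(j) = -2 + (j*2)*(-3) = -2 + (2*j)*(-3) = -2 - 6*j)
P = -58 (P = (-4*(-2 - 6*(-3)) - 3) - 1*(-9) = (-4*(-2 + 18) - 3) + 9 = (-4*16 - 3) + 9 = (-64 - 3) + 9 = -67 + 9 = -58)
(-18*J(-3, O(-1, -1)))*P = -18*0*(-58) = 0*(-58) = 0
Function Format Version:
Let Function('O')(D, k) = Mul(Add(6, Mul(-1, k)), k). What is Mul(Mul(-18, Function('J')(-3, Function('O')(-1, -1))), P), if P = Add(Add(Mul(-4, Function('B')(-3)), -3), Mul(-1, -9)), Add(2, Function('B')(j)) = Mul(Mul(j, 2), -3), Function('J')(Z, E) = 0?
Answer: 0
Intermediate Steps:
Function('O')(D, k) = Mul(k, Add(6, Mul(-1, k)))
Function('B')(j) = Add(-2, Mul(-6, j)) (Function('B')(j) = Add(-2, Mul(Mul(j, 2), -3)) = Add(-2, Mul(Mul(2, j), -3)) = Add(-2, Mul(-6, j)))
P = -58 (P = Add(Add(Mul(-4, Add(-2, Mul(-6, -3))), -3), Mul(-1, -9)) = Add(Add(Mul(-4, Add(-2, 18)), -3), 9) = Add(Add(Mul(-4, 16), -3), 9) = Add(Add(-64, -3), 9) = Add(-67, 9) = -58)
Mul(Mul(-18, Function('J')(-3, Function('O')(-1, -1))), P) = Mul(Mul(-18, 0), -58) = Mul(0, -58) = 0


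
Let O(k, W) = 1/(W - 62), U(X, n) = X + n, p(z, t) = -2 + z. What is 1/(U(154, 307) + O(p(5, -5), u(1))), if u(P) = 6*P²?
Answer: 56/25815 ≈ 0.0021693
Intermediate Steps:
O(k, W) = 1/(-62 + W)
1/(U(154, 307) + O(p(5, -5), u(1))) = 1/((154 + 307) + 1/(-62 + 6*1²)) = 1/(461 + 1/(-62 + 6*1)) = 1/(461 + 1/(-62 + 6)) = 1/(461 + 1/(-56)) = 1/(461 - 1/56) = 1/(25815/56) = 56/25815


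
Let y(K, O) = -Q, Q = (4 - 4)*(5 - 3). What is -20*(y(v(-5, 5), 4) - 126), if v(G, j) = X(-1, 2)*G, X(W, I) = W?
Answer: 2520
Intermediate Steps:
v(G, j) = -G
Q = 0 (Q = 0*2 = 0)
y(K, O) = 0 (y(K, O) = -1*0 = 0)
-20*(y(v(-5, 5), 4) - 126) = -20*(0 - 126) = -20*(-126) = 2520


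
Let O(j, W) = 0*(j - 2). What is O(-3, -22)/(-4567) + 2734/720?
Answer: 1367/360 ≈ 3.7972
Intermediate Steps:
O(j, W) = 0 (O(j, W) = 0*(-2 + j) = 0)
O(-3, -22)/(-4567) + 2734/720 = 0/(-4567) + 2734/720 = 0*(-1/4567) + 2734*(1/720) = 0 + 1367/360 = 1367/360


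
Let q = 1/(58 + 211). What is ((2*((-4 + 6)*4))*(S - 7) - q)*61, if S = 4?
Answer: -787693/269 ≈ -2928.2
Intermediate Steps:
q = 1/269 ≈ 0.0037175
((2*((-4 + 6)*4))*(S - 7) - q)*61 = ((2*((-4 + 6)*4))*(4 - 7) - 1*1/269)*61 = ((2*(2*4))*(-3) - 1/269)*61 = ((2*8)*(-3) - 1/269)*61 = (16*(-3) - 1/269)*61 = (-48 - 1/269)*61 = -12913/269*61 = -787693/269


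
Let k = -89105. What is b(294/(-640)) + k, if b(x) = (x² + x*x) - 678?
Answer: -4596867991/51200 ≈ -89783.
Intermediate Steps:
b(x) = -678 + 2*x² (b(x) = (x² + x²) - 678 = 2*x² - 678 = -678 + 2*x²)
b(294/(-640)) + k = (-678 + 2*(294/(-640))²) - 89105 = (-678 + 2*(294*(-1/640))²) - 89105 = (-678 + 2*(-147/320)²) - 89105 = (-678 + 2*(21609/102400)) - 89105 = (-678 + 21609/51200) - 89105 = -34691991/51200 - 89105 = -4596867991/51200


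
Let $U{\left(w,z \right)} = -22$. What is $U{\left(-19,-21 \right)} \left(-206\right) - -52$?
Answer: $4584$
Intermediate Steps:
$U{\left(-19,-21 \right)} \left(-206\right) - -52 = \left(-22\right) \left(-206\right) - -52 = 4532 + 52 = 4584$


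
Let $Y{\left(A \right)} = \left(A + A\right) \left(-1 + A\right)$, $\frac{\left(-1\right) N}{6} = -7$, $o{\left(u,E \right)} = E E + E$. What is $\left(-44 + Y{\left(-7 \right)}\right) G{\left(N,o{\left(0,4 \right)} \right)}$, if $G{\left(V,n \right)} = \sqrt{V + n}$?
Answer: $68 \sqrt{62} \approx 535.43$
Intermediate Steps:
$o{\left(u,E \right)} = E + E^{2}$ ($o{\left(u,E \right)} = E^{2} + E = E + E^{2}$)
$N = 42$ ($N = \left(-6\right) \left(-7\right) = 42$)
$Y{\left(A \right)} = 2 A \left(-1 + A\right)$
$\left(-44 + Y{\left(-7 \right)}\right) G{\left(N,o{\left(0,4 \right)} \right)} = \left(-44 + 2 \left(-7\right) \left(-1 - 7\right)\right) \sqrt{42 + 4 \left(1 + 4\right)} = \left(-44 + 2 \left(-7\right) \left(-8\right)\right) \sqrt{42 + 4 \cdot 5} = \left(-44 + 112\right) \sqrt{42 + 20} = 68 \sqrt{62}$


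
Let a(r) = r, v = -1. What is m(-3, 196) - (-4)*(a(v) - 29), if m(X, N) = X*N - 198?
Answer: -906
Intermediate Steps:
m(X, N) = -198 + N*X (m(X, N) = N*X - 198 = -198 + N*X)
m(-3, 196) - (-4)*(a(v) - 29) = (-198 + 196*(-3)) - (-4)*(-1 - 29) = (-198 - 588) - (-4)*(-30) = -786 - 1*120 = -786 - 120 = -906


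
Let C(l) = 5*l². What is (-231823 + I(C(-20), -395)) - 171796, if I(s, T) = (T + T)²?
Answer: 220481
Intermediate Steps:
I(s, T) = 4*T² (I(s, T) = (2*T)² = 4*T²)
(-231823 + I(C(-20), -395)) - 171796 = (-231823 + 4*(-395)²) - 171796 = (-231823 + 4*156025) - 171796 = (-231823 + 624100) - 171796 = 392277 - 171796 = 220481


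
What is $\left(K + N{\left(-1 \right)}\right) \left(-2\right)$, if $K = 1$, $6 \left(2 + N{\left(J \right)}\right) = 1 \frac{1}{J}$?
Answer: $\frac{7}{3} \approx 2.3333$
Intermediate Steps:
$N{\left(J \right)} = -2 + \frac{1}{6 J}$ ($N{\left(J \right)} = -2 + \frac{1 \frac{1}{J}}{6} = -2 + \frac{1}{6 J}$)
$\left(K + N{\left(-1 \right)}\right) \left(-2\right) = \left(1 - \left(2 - \frac{1}{6 \left(-1\right)}\right)\right) \left(-2\right) = \left(1 + \left(-2 + \frac{1}{6} \left(-1\right)\right)\right) \left(-2\right) = \left(1 - \frac{13}{6}\right) \left(-2\right) = \left(- \frac{7}{6}\right) \left(-2\right) = \frac{7}{3}$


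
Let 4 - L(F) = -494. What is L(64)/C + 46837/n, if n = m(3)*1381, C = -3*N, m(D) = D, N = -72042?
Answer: 187495494/16581667 ≈ 11.307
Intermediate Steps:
C = 216126 (C = -3*(-72042) = 216126)
L(F) = 498 (L(F) = 4 - 1*(-494) = 4 + 494 = 498)
n = 4143 (n = 3*1381 = 4143)
L(64)/C + 46837/n = 498/216126 + 46837/4143 = 498*(1/216126) + 46837*(1/4143) = 83/36021 + 46837/4143 = 187495494/16581667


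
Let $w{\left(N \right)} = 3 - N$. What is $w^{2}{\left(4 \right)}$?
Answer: $1$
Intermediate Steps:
$w^{2}{\left(4 \right)} = \left(3 - 4\right)^{2} = \left(-1\right)^{2} = 1$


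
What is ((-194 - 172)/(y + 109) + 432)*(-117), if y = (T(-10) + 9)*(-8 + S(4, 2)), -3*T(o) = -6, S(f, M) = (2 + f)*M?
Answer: -854490/17 ≈ -50264.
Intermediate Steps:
S(f, M) = M*(2 + f)
T(o) = 2 (T(o) = -1/3*(-6) = 2)
y = 44 (y = (2 + 9)*(-8 + 2*(2 + 4)) = 11*(-8 + 2*6) = 11*(-8 + 12) = 11*4 = 44)
((-194 - 172)/(y + 109) + 432)*(-117) = ((-194 - 172)/(44 + 109) + 432)*(-117) = (-366/153 + 432)*(-117) = (-366*1/153 + 432)*(-117) = (-122/51 + 432)*(-117) = (21910/51)*(-117) = -854490/17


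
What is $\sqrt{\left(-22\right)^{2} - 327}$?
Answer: $\sqrt{157} \approx 12.53$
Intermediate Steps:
$\sqrt{\left(-22\right)^{2} - 327} = \sqrt{484 - 327} = \sqrt{157}$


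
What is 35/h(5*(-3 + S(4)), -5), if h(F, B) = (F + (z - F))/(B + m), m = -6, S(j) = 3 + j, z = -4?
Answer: 385/4 ≈ 96.250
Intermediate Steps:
h(F, B) = -4/(-6 + B) (h(F, B) = (F + (-4 - F))/(B - 6) = -4/(-6 + B))
35/h(5*(-3 + S(4)), -5) = 35/((-4/(-6 - 5))) = 35/((-4/(-11))) = 35/((-4*(-1/11))) = 35/(4/11) = 35*(11/4) = 385/4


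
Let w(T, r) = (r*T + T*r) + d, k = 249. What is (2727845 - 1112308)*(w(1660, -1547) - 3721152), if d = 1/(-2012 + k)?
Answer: -25226981015894889/1763 ≈ -1.4309e+13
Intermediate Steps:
d = -1/1763 (d = 1/(-2012 + 249) = 1/(-1763) = -1/1763 ≈ -0.00056721)
w(T, r) = -1/1763 + 2*T*r (w(T, r) = (r*T + T*r) - 1/1763 = (T*r + T*r) - 1/1763 = 2*T*r - 1/1763 = -1/1763 + 2*T*r)
(2727845 - 1112308)*(w(1660, -1547) - 3721152) = (2727845 - 1112308)*((-1/1763 + 2*1660*(-1547)) - 3721152) = 1615537*((-1/1763 - 5136040) - 3721152) = 1615537*(-9054838521/1763 - 3721152) = 1615537*(-15615229497/1763) = -25226981015894889/1763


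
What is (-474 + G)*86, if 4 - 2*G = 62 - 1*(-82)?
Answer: -46784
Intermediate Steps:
G = -70 (G = 2 - (62 - 1*(-82))/2 = 2 - (62 + 82)/2 = 2 - ½*144 = 2 - 72 = -70)
(-474 + G)*86 = (-474 - 70)*86 = -544*86 = -46784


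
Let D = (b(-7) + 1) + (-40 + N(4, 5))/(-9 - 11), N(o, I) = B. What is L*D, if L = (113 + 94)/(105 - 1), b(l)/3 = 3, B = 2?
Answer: 24633/1040 ≈ 23.686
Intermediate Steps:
b(l) = 9 (b(l) = 3*3 = 9)
N(o, I) = 2
D = 119/10 (D = (9 + 1) + (-40 + 2)/(-9 - 11) = 10 - 38/(-20) = 10 - 38*(-1/20) = 10 + 19/10 = 119/10 ≈ 11.900)
L = 207/104 ≈ 1.9904
L*D = (207/104)*(119/10) = 24633/1040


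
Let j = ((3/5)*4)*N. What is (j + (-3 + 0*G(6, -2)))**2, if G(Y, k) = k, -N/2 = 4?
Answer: 12321/25 ≈ 492.84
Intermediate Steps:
N = -8 (N = -2*4 = -8)
j = -96/5 (j = ((3/5)*4)*(-8) = (12/5)*(-8) = -96/5 ≈ -19.200)
(j + (-3 + 0*G(6, -2)))**2 = (-96/5 + (-3 + 0*(-2)))**2 = (-96/5 + (-3 + 0))**2 = (-96/5 - 3)**2 = (-111/5)**2 = 12321/25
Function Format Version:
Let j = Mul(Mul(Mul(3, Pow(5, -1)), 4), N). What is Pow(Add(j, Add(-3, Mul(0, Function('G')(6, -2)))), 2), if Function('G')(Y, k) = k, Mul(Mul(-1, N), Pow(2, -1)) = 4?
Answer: Rational(12321, 25) ≈ 492.84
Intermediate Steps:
N = -8 (N = Mul(-2, 4) = -8)
j = Rational(-96, 5) (j = Mul(Mul(Mul(3, Pow(5, -1)), 4), -8) = Mul(Mul(Mul(3, Rational(1, 5)), 4), -8) = Mul(Mul(Rational(3, 5), 4), -8) = Mul(Rational(12, 5), -8) = Rational(-96, 5) ≈ -19.200)
Pow(Add(j, Add(-3, Mul(0, Function('G')(6, -2)))), 2) = Pow(Add(Rational(-96, 5), Add(-3, Mul(0, -2))), 2) = Pow(Add(Rational(-96, 5), Add(-3, 0)), 2) = Pow(Add(Rational(-96, 5), -3), 2) = Pow(Rational(-111, 5), 2) = Rational(12321, 25)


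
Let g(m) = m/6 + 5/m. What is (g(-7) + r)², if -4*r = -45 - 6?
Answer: 833569/7056 ≈ 118.14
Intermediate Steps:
r = 51/4 (r = -(-45 - 6)/4 = -¼*(-51) = 51/4 ≈ 12.750)
g(m) = 5/m + m/6 (g(m) = m*(⅙) + 5/m = m/6 + 5/m = 5/m + m/6)
(g(-7) + r)² = ((5/(-7) + (⅙)*(-7)) + 51/4)² = ((5*(-⅐) - 7/6) + 51/4)² = ((-5/7 - 7/6) + 51/4)² = (-79/42 + 51/4)² = (913/84)² = 833569/7056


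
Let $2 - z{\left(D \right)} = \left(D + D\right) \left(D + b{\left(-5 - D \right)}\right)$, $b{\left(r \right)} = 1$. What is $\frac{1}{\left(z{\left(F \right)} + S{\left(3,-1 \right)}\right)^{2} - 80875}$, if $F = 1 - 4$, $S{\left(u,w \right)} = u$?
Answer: $- \frac{1}{80826} \approx -1.2372 \cdot 10^{-5}$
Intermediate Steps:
$F = -3$ ($F = 1 - 4 = -3$)
$z{\left(D \right)} = 2 - 2 D \left(1 + D\right)$ ($z{\left(D \right)} = 2 - \left(D + D\right) \left(D + 1\right) = 2 - 2 D \left(1 + D\right)$)
$\frac{1}{\left(z{\left(F \right)} + S{\left(3,-1 \right)}\right)^{2} - 80875} = \frac{1}{\left(\left(2 - -6 - 2 \left(-3\right)^{2}\right) + 3\right)^{2} - 80875} = \frac{1}{\left(\left(2 + 6 - 18\right) + 3\right)^{2} - 80875} = \frac{1}{\left(-10 + 3\right)^{2} - 80875} = \frac{1}{\left(-7\right)^{2} - 80875} = \frac{1}{49 - 80875} = \frac{1}{-80826} = - \frac{1}{80826}$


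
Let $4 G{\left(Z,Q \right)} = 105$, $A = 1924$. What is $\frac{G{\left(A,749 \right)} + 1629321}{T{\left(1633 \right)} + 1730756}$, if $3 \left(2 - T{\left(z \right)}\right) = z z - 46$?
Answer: $\frac{6517389}{3367508} \approx 1.9354$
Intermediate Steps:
$G{\left(Z,Q \right)} = \frac{105}{4}$ ($G{\left(Z,Q \right)} = \frac{1}{4} \cdot 105 = \frac{105}{4}$)
$T{\left(z \right)} = \frac{52}{3} - \frac{z^{2}}{3}$ ($T{\left(z \right)} = 2 - \frac{z z - 46}{3} = 2 - \frac{z^{2} - 46}{3} = 2 - \frac{-46 + z^{2}}{3} = 2 - \left(- \frac{46}{3} + \frac{z^{2}}{3}\right) = \frac{52}{3} - \frac{z^{2}}{3}$)
$\frac{G{\left(A,749 \right)} + 1629321}{T{\left(1633 \right)} + 1730756} = \frac{\frac{105}{4} + 1629321}{\left(\frac{52}{3} - \frac{1633^{2}}{3}\right) + 1730756} = \frac{6517389}{4 \left(\left(\frac{52}{3} - \frac{2666689}{3}\right) + 1730756\right)} = \frac{6517389}{4 \left(-888879 + 1730756\right)} = \frac{6517389}{4 \cdot 841877} = \frac{6517389}{4} \cdot \frac{1}{841877} = \frac{6517389}{3367508}$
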